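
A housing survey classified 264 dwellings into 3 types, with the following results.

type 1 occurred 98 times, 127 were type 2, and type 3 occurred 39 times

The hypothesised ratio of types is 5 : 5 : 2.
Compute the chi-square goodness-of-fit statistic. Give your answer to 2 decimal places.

4.50

Ratio total = 12. Expected counts: 264×5/12 = 110, 264×5/12 = 110, 264×2/12 = 44.
type 1: (98 − 110)²/110 = 144/110 = 1.309
type 2: (127 − 110)²/110 = 289/110 = 2.627
type 3: (39 − 44)²/44 = 25/44 = 0.568
Sum = 4.50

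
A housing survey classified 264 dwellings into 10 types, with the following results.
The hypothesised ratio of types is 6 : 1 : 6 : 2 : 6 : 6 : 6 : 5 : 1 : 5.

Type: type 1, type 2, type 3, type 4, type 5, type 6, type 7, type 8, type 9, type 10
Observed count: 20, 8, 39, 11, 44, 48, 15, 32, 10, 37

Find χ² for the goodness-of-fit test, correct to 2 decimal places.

Ratio total = 44. Expected counts: 264×6/44 = 36, 264×1/44 = 6, 264×6/44 = 36, 264×2/44 = 12, 264×6/44 = 36, 264×6/44 = 36, 264×6/44 = 36, 264×5/44 = 30, 264×1/44 = 6, 264×5/44 = 30.
type 1: (20 − 36)²/36 = 256/36 = 7.111
type 2: (8 − 6)²/6 = 4/6 = 0.667
type 3: (39 − 36)²/36 = 9/36 = 0.250
type 4: (11 − 12)²/12 = 1/12 = 0.083
type 5: (44 − 36)²/36 = 64/36 = 1.778
type 6: (48 − 36)²/36 = 144/36 = 4.000
type 7: (15 − 36)²/36 = 441/36 = 12.250
type 8: (32 − 30)²/30 = 4/30 = 0.133
type 9: (10 − 6)²/6 = 16/6 = 2.667
type 10: (37 − 30)²/30 = 49/30 = 1.633
Sum = 30.57

30.57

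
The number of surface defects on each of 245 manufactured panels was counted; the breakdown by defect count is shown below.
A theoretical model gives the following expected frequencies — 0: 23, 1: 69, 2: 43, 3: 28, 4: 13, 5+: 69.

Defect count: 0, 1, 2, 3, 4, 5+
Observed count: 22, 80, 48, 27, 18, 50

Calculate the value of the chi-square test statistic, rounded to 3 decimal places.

9.569

χ² = (22−23)²/23 + (80−69)²/69 + (48−43)²/43 + (27−28)²/28 + (18−13)²/13 + (50−69)²/69
   = 0.0435 + 1.7536 + 0.5814 + 0.0357 + 1.9231 + 5.2319
Sum = 9.569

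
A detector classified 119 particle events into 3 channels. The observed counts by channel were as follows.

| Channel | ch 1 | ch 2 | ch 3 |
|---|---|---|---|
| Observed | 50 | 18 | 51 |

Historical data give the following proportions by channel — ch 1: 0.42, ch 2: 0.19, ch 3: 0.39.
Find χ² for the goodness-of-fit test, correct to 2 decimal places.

1.39

Expected counts E_i = n·p_i: 119×0.42 = 49.98, 119×0.19 = 22.61, 119×0.39 = 46.41.
cat         O        E   (O−E)²/E
ch 1       50    49.98      0.000
ch 2       18    22.61      0.940
ch 3       51    46.41      0.454
Sum = 1.39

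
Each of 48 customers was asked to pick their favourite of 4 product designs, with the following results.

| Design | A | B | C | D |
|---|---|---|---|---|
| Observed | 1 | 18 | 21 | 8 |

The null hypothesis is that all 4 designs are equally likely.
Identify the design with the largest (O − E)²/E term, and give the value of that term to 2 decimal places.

A, 10.08

Under H₀ each category has probability 1/4, so each expected count is 48/4 = 12.
cat         O        E   (O−E)²/E
A           1       12     10.083
B          18       12      3.000
C          21       12      6.750
D           8       12      1.333
The largest term is for A: 10.08.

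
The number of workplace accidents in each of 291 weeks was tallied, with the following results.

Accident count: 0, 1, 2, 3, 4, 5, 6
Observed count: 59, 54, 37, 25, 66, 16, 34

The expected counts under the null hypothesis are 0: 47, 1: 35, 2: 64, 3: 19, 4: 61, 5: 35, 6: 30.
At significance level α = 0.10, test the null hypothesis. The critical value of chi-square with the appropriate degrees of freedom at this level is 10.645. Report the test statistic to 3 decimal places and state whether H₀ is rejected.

χ² = (59−47)²/47 + (54−35)²/35 + (37−64)²/64 + (25−19)²/19 + (66−61)²/61 + (16−35)²/35 + (34−30)²/30
   = 3.0638 + 10.3143 + 11.3906 + 1.8947 + 0.4098 + 10.3143 + 0.5333
Sum = 37.921
df = 6. Since 37.921 > 10.645, we reject H₀.

37.921; reject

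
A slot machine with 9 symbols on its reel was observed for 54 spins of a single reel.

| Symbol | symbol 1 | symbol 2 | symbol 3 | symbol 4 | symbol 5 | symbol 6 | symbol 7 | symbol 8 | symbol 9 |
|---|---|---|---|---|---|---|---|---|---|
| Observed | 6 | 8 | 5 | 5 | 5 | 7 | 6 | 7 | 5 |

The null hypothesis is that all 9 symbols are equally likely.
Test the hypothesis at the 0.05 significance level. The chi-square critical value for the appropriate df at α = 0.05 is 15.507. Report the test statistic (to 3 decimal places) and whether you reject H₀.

1.667; do not reject

Under H₀ each category has probability 1/9, so each expected count is 54/9 = 6.
cat           O        E   (O−E)²/E
symbol 1      6        6     0.0000
symbol 2      8        6     0.6667
symbol 3      5        6     0.1667
symbol 4      5        6     0.1667
symbol 5      5        6     0.1667
symbol 6      7        6     0.1667
symbol 7      6        6     0.0000
symbol 8      7        6     0.1667
symbol 9      5        6     0.1667
Sum = 1.667
df = 8. Since 1.667 < 15.507, we do not reject H₀.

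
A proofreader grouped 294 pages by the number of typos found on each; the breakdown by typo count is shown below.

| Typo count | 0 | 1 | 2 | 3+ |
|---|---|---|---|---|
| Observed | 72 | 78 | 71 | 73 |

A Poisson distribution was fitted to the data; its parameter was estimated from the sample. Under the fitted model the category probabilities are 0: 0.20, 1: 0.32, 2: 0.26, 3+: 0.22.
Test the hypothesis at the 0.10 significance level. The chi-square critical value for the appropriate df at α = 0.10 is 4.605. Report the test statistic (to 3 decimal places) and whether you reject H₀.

Expected counts E_i = n·p_i: 294×0.20 = 58.8, 294×0.32 = 94.08, 294×0.26 = 76.44, 294×0.22 = 64.68.
χ² = (72−58.8)²/58.8 + (78−94.08)²/94.08 + (71−76.44)²/76.44 + (73−64.68)²/64.68
   = 2.9633 + 2.7484 + 0.3871 + 1.0702
Sum = 7.169
df = 2. Since 7.169 > 4.605, we reject H₀.

7.169; reject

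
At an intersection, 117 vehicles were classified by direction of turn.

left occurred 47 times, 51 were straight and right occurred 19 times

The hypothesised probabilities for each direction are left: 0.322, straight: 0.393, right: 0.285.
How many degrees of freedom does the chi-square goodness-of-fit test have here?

2

There are k = 3 categories and no parameters were estimated from the data, so df = 3 − 1 = 2.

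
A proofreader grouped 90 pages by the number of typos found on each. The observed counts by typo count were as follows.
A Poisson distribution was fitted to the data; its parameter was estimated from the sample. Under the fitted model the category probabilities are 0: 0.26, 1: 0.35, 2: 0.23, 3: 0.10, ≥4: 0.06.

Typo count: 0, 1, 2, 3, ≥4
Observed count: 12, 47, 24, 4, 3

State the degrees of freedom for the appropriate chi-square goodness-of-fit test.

3

There are k = 5 categories and 1 parameter estimated from the data, so df = 5 − 1 − 1 = 3.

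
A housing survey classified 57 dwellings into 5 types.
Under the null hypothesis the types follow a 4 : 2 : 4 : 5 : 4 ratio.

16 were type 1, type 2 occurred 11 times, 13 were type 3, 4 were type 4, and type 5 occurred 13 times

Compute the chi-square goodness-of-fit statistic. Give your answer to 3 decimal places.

13.733

Ratio total = 19. Expected counts: 57×4/19 = 12, 57×2/19 = 6, 57×4/19 = 12, 57×5/19 = 15, 57×4/19 = 12.
cat         O        E   (O−E)²/E
type 1     16       12     1.3333
type 2     11        6     4.1667
type 3     13       12     0.0833
type 4      4       15     8.0667
type 5     13       12     0.0833
Sum = 13.733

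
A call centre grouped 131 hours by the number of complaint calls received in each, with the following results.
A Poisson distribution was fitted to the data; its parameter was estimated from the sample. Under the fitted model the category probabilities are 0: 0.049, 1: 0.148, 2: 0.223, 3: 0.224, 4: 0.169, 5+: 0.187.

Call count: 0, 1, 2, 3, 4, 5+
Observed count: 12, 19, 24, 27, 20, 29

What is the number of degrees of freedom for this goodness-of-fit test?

4

There are k = 6 categories and 1 parameter estimated from the data, so df = 6 − 1 − 1 = 4.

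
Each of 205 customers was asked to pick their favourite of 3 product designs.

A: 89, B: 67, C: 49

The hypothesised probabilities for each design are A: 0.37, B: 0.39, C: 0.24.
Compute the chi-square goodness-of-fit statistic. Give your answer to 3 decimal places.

Expected counts E_i = n·p_i: 205×0.37 = 75.85, 205×0.39 = 79.95, 205×0.24 = 49.2.
cat         O        E   (O−E)²/E
A          89    75.85     2.2798
B          67    79.95     2.0976
C          49     49.2     0.0008
Sum = 4.378

4.378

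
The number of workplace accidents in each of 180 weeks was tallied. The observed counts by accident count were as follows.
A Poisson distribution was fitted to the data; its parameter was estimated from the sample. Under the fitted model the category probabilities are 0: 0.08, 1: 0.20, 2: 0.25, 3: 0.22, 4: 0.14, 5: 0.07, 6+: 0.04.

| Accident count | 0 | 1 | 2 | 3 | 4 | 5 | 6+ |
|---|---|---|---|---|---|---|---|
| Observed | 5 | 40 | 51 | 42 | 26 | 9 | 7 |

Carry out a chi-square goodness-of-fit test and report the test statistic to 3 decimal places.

8.586

Expected counts E_i = n·p_i: 180×0.08 = 14.4, 180×0.20 = 36, 180×0.25 = 45, 180×0.22 = 39.6, 180×0.14 = 25.2, 180×0.07 = 12.6, 180×0.04 = 7.2.
0: (5 − 14.4)²/14.4 = 88.36/14.4 = 6.1361
1: (40 − 36)²/36 = 16/36 = 0.4444
2: (51 − 45)²/45 = 36/45 = 0.8000
3: (42 − 39.6)²/39.6 = 5.76/39.6 = 0.1455
4: (26 − 25.2)²/25.2 = 0.64/25.2 = 0.0254
5: (9 − 12.6)²/12.6 = 12.96/12.6 = 1.0286
6+: (7 − 7.2)²/7.2 = 0.04/7.2 = 0.0056
Sum = 8.586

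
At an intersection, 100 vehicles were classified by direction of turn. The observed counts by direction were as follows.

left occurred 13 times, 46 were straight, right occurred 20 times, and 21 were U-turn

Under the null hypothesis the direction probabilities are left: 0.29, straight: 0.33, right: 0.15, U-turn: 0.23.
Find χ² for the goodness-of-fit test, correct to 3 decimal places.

Expected counts E_i = n·p_i: 100×0.29 = 29, 100×0.33 = 33, 100×0.15 = 15, 100×0.23 = 23.
left: (13 − 29)²/29 = 256/29 = 8.8276
straight: (46 − 33)²/33 = 169/33 = 5.1212
right: (20 − 15)²/15 = 25/15 = 1.6667
U-turn: (21 − 23)²/23 = 4/23 = 0.1739
Sum = 15.789

15.789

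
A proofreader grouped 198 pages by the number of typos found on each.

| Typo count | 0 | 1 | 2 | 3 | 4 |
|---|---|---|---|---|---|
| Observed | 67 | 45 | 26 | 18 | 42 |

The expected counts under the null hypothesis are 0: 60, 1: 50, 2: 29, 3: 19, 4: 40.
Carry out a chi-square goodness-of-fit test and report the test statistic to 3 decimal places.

1.780

0: (67 − 60)²/60 = 49/60 = 0.8167
1: (45 − 50)²/50 = 25/50 = 0.5000
2: (26 − 29)²/29 = 9/29 = 0.3103
3: (18 − 19)²/19 = 1/19 = 0.0526
4: (42 − 40)²/40 = 4/40 = 0.1000
Sum = 1.780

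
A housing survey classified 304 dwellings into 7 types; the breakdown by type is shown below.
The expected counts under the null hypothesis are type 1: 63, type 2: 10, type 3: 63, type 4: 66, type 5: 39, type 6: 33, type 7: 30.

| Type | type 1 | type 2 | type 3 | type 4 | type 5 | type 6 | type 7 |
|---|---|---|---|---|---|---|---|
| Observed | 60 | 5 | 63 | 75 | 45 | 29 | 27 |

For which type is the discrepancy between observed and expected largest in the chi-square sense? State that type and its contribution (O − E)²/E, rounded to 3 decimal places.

type 2, 2.500

χ² = (60−63)²/63 + (5−10)²/10 + (63−63)²/63 + (75−66)²/66 + (45−39)²/39 + (29−33)²/33 + (27−30)²/30
   = 0.1429 + 2.5000 + 0.0000 + 1.2273 + 0.9231 + 0.4848 + 0.3000
The largest term is for type 2: 2.500.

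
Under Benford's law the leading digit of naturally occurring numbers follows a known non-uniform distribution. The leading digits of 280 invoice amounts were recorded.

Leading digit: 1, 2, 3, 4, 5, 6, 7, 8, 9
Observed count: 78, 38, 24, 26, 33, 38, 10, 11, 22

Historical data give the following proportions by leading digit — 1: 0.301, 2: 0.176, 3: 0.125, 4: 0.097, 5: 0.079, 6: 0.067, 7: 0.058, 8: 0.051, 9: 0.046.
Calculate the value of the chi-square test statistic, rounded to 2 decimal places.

Expected counts E_i = n·p_i: 280×0.301 = 84.28, 280×0.176 = 49.28, 280×0.125 = 35, 280×0.097 = 27.16, 280×0.079 = 22.12, 280×0.067 = 18.76, 280×0.058 = 16.24, 280×0.051 = 14.28, 280×0.046 = 12.88.
1: (78 − 84.28)²/84.28 = 39.4384/84.28 = 0.468
2: (38 − 49.28)²/49.28 = 127.2384/49.28 = 2.582
3: (24 − 35)²/35 = 121/35 = 3.457
4: (26 − 27.16)²/27.16 = 1.3456/27.16 = 0.050
5: (33 − 22.12)²/22.12 = 118.3744/22.12 = 5.351
6: (38 − 18.76)²/18.76 = 370.1776/18.76 = 19.732
7: (10 − 16.24)²/16.24 = 38.9376/16.24 = 2.398
8: (11 − 14.28)²/14.28 = 10.7584/14.28 = 0.753
9: (22 − 12.88)²/12.88 = 83.1744/12.88 = 6.458
Sum = 41.25

41.25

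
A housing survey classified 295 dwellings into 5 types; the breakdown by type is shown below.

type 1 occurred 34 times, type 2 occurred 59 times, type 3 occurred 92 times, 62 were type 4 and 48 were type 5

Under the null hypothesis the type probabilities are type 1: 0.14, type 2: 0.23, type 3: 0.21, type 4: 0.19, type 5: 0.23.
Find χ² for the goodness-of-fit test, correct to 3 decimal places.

Expected counts E_i = n·p_i: 295×0.14 = 41.3, 295×0.23 = 67.85, 295×0.21 = 61.95, 295×0.19 = 56.05, 295×0.23 = 67.85.
type 1: (34 − 41.3)²/41.3 = 53.29/41.3 = 1.2903
type 2: (59 − 67.85)²/67.85 = 78.3225/67.85 = 1.1543
type 3: (92 − 61.95)²/61.95 = 903.0025/61.95 = 14.5763
type 4: (62 − 56.05)²/56.05 = 35.4025/56.05 = 0.6316
type 5: (48 − 67.85)²/67.85 = 394.0225/67.85 = 5.8073
Sum = 23.460

23.460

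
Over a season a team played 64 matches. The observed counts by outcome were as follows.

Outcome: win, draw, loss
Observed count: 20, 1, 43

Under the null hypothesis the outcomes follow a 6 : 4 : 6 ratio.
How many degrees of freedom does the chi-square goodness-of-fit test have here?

There are k = 3 categories and no parameters were estimated from the data, so df = 3 − 1 = 2.

2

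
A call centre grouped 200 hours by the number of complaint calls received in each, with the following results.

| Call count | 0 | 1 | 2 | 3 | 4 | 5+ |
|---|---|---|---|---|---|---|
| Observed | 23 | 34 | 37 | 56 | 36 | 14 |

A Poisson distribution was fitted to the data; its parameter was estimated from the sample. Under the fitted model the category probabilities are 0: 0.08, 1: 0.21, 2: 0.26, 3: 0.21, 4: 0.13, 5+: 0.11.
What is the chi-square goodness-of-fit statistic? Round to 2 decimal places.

20.34

Expected counts E_i = n·p_i: 200×0.08 = 16, 200×0.21 = 42, 200×0.26 = 52, 200×0.21 = 42, 200×0.13 = 26, 200×0.11 = 22.
cat         O        E   (O−E)²/E
0          23       16      3.063
1          34       42      1.524
2          37       52      4.327
3          56       42      4.667
4          36       26      3.846
5+         14       22      2.909
Sum = 20.34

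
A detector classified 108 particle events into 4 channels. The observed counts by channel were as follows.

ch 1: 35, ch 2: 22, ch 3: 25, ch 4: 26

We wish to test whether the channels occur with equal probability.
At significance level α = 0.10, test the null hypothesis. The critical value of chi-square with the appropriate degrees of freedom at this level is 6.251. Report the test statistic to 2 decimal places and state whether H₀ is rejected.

Expected count for each of the 4 categories: 108/4 = 27.
ch 1: (35 − 27)²/27 = 64/27 = 2.370
ch 2: (22 − 27)²/27 = 25/27 = 0.926
ch 3: (25 − 27)²/27 = 4/27 = 0.148
ch 4: (26 − 27)²/27 = 1/27 = 0.037
Sum = 3.48
df = 3. Since 3.48 < 6.251, we do not reject H₀.

3.48; do not reject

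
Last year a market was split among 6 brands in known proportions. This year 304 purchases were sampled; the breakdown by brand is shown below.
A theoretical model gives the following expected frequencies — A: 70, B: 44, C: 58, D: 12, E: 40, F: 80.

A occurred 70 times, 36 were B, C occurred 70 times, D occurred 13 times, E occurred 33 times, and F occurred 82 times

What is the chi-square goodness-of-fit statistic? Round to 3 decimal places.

5.296

χ² = (70−70)²/70 + (36−44)²/44 + (70−58)²/58 + (13−12)²/12 + (33−40)²/40 + (82−80)²/80
   = 0.0000 + 1.4545 + 2.4828 + 0.0833 + 1.2250 + 0.0500
Sum = 5.296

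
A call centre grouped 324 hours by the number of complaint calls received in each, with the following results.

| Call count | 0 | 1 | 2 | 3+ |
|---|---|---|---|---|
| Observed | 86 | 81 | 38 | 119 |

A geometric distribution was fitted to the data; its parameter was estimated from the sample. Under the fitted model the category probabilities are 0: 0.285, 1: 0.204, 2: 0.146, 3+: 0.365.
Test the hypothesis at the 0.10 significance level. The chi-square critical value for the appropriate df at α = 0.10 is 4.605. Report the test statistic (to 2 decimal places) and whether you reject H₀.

Expected counts E_i = n·p_i: 324×0.285 = 92.34, 324×0.204 = 66.096, 324×0.146 = 47.304, 324×0.365 = 118.26.
cat         O        E   (O−E)²/E
0          86    92.34      0.435
1          81   66.096      3.361
2          38   47.304      1.830
3+        119   118.26      0.005
Sum = 5.63
df = 2. Since 5.63 > 4.605, we reject H₀.

5.63; reject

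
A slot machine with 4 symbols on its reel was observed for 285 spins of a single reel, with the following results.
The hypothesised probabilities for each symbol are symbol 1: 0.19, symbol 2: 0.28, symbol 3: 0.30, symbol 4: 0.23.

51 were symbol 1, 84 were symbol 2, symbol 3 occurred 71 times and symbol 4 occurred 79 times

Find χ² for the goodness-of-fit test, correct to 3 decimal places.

Expected counts E_i = n·p_i: 285×0.19 = 54.15, 285×0.28 = 79.8, 285×0.30 = 85.5, 285×0.23 = 65.55.
cat           O        E   (O−E)²/E
symbol 1     51    54.15     0.1832
symbol 2     84     79.8     0.2211
symbol 3     71     85.5     2.4591
symbol 4     79    65.55     2.7598
Sum = 5.623

5.623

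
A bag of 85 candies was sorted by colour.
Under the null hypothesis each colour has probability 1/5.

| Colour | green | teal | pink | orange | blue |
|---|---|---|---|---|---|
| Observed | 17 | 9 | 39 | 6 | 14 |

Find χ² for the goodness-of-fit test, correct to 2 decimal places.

Expected count for each of the 5 categories: 85/5 = 17.
green: (17 − 17)²/17 = 0/17 = 0.000
teal: (9 − 17)²/17 = 64/17 = 3.765
pink: (39 − 17)²/17 = 484/17 = 28.471
orange: (6 − 17)²/17 = 121/17 = 7.118
blue: (14 − 17)²/17 = 9/17 = 0.529
Sum = 39.88

39.88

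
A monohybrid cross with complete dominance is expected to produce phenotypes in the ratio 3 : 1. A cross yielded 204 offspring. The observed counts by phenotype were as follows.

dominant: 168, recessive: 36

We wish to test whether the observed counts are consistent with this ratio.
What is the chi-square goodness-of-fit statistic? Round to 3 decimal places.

Ratio total = 4. Expected counts: 204×3/4 = 153, 204×1/4 = 51.
cat            O        E   (O−E)²/E
dominant     168      153     1.4706
recessive     36       51     4.4118
Sum = 5.882

5.882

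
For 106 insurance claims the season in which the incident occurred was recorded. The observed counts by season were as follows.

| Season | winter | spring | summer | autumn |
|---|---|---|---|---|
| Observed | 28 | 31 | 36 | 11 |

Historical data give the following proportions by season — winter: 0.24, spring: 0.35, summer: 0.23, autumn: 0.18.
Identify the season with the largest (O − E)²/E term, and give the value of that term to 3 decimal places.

summer, 5.538

Expected counts E_i = n·p_i: 106×0.24 = 25.44, 106×0.35 = 37.1, 106×0.23 = 24.38, 106×0.18 = 19.08.
cat         O        E   (O−E)²/E
winter     28    25.44     0.2576
spring     31     37.1     1.0030
summer     36    24.38     5.5383
autumn     11    19.08     3.4217
The largest term is for summer: 5.538.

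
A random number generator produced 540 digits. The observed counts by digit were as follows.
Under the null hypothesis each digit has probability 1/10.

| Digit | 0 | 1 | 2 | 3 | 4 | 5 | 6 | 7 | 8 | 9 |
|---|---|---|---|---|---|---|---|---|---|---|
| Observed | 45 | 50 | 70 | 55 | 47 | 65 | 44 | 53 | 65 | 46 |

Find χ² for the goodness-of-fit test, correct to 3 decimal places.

15.000

Expected count for each of the 10 categories: 540/10 = 54.
χ² = (45−54)²/54 + (50−54)²/54 + (70−54)²/54 + (55−54)²/54 + (47−54)²/54 + (65−54)²/54 + (44−54)²/54 + (53−54)²/54 + (65−54)²/54 + (46−54)²/54
   = 1.5000 + 0.2963 + 4.7407 + 0.0185 + 0.9074 + 2.2407 + 1.8519 + 0.0185 + 2.2407 + 1.1852
Sum = 15.000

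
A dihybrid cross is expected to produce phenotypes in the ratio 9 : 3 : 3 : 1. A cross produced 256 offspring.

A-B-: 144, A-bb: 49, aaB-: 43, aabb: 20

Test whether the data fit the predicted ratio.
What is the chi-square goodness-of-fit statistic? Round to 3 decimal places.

1.542

Ratio total = 16. Expected counts: 256×9/16 = 144, 256×3/16 = 48, 256×3/16 = 48, 256×1/16 = 16.
cat         O        E   (O−E)²/E
A-B-      144      144     0.0000
A-bb       49       48     0.0208
aaB-       43       48     0.5208
aabb       20       16     1.0000
Sum = 1.542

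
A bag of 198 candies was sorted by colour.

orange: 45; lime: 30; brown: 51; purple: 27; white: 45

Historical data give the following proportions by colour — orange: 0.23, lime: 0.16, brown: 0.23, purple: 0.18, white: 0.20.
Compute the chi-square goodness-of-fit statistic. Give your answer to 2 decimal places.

3.58

Expected counts E_i = n·p_i: 198×0.23 = 45.54, 198×0.16 = 31.68, 198×0.23 = 45.54, 198×0.18 = 35.64, 198×0.20 = 39.6.
cat         O        E   (O−E)²/E
orange     45    45.54      0.006
lime       30    31.68      0.089
brown      51    45.54      0.655
purple     27    35.64      2.095
white      45     39.6      0.736
Sum = 3.58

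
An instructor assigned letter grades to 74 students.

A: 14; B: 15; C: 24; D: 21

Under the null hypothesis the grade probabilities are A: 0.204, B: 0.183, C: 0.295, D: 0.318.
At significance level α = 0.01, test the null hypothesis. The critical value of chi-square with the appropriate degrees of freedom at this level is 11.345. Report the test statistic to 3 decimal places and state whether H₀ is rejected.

0.725; do not reject

Expected counts E_i = n·p_i: 74×0.204 = 15.096, 74×0.183 = 13.542, 74×0.295 = 21.83, 74×0.318 = 23.532.
χ² = (14−15.096)²/15.096 + (15−13.542)²/13.542 + (24−21.83)²/21.83 + (21−23.532)²/23.532
   = 0.0796 + 0.1570 + 0.2157 + 0.2724
Sum = 0.725
df = 3. Since 0.725 < 11.345, we do not reject H₀.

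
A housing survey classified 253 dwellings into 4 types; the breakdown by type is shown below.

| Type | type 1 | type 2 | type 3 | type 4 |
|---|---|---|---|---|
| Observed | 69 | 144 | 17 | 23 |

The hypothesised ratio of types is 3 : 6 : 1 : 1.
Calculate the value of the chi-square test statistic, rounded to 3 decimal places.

1.826

Ratio total = 11. Expected counts: 253×3/11 = 69, 253×6/11 = 138, 253×1/11 = 23, 253×1/11 = 23.
cat         O        E   (O−E)²/E
type 1     69       69     0.0000
type 2    144      138     0.2609
type 3     17       23     1.5652
type 4     23       23     0.0000
Sum = 1.826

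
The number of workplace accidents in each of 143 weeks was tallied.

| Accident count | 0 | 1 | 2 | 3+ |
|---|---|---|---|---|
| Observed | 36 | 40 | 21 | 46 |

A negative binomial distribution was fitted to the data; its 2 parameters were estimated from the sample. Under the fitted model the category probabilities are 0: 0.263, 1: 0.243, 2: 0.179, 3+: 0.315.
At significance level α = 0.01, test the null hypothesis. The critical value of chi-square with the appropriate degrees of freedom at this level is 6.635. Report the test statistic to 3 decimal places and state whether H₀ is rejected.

1.708; do not reject

Expected counts E_i = n·p_i: 143×0.263 = 37.609, 143×0.243 = 34.749, 143×0.179 = 25.597, 143×0.315 = 45.045.
cat         O        E   (O−E)²/E
0          36   37.609     0.0688
1          40   34.749     0.7935
2          21   25.597     0.8256
3+         46   45.045     0.0202
Sum = 1.708
df = 1. Since 1.708 < 6.635, we do not reject H₀.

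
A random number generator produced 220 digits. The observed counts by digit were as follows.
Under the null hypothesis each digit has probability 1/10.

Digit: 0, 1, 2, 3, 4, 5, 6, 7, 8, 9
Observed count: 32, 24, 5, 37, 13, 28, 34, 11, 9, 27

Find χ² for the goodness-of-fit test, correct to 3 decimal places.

54.273

Expected count for each of the 10 categories: 220/10 = 22.
χ² = (32−22)²/22 + (24−22)²/22 + (5−22)²/22 + (37−22)²/22 + (13−22)²/22 + (28−22)²/22 + (34−22)²/22 + (11−22)²/22 + (9−22)²/22 + (27−22)²/22
   = 4.5455 + 0.1818 + 13.1364 + 10.2273 + 3.6818 + 1.6364 + 6.5455 + 5.5000 + 7.6818 + 1.1364
Sum = 54.273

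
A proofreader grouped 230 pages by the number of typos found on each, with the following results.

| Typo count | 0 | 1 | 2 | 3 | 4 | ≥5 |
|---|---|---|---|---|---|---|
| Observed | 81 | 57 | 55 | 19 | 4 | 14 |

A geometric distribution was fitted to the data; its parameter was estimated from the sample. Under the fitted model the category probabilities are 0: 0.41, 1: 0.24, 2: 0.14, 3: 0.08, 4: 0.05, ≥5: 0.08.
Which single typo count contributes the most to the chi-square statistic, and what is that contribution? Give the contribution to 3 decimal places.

Expected counts E_i = n·p_i: 230×0.41 = 94.3, 230×0.24 = 55.2, 230×0.14 = 32.2, 230×0.08 = 18.4, 230×0.05 = 11.5, 230×0.08 = 18.4.
χ² = (81−94.3)²/94.3 + (57−55.2)²/55.2 + (55−32.2)²/32.2 + (19−18.4)²/18.4 + (4−11.5)²/11.5 + (14−18.4)²/18.4
   = 1.8758 + 0.0587 + 16.1441 + 0.0196 + 4.8913 + 1.0522
The largest term is for 2: 16.144.

2, 16.144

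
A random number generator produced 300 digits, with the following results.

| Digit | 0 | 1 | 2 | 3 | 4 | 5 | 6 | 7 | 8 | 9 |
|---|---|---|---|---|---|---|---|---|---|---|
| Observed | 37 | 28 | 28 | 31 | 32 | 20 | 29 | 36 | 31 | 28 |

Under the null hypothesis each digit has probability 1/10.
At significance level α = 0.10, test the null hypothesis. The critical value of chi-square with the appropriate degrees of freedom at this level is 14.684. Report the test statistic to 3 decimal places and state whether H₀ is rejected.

6.800; do not reject

Expected count for each of the 10 categories: 300/10 = 30.
χ² = (37−30)²/30 + (28−30)²/30 + (28−30)²/30 + (31−30)²/30 + (32−30)²/30 + (20−30)²/30 + (29−30)²/30 + (36−30)²/30 + (31−30)²/30 + (28−30)²/30
   = 1.6333 + 0.1333 + 0.1333 + 0.0333 + 0.1333 + 3.3333 + 0.0333 + 1.2000 + 0.0333 + 0.1333
Sum = 6.800
df = 9. Since 6.800 < 14.684, we do not reject H₀.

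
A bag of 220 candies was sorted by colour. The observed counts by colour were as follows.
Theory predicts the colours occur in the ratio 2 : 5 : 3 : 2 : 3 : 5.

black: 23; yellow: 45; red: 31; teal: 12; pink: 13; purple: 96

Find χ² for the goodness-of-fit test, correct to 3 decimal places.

49.215

Ratio total = 20. Expected counts: 220×2/20 = 22, 220×5/20 = 55, 220×3/20 = 33, 220×2/20 = 22, 220×3/20 = 33, 220×5/20 = 55.
cat         O        E   (O−E)²/E
black      23       22     0.0455
yellow     45       55     1.8182
red        31       33     0.1212
teal       12       22     4.5455
pink       13       33    12.1212
purple     96       55    30.5636
Sum = 49.215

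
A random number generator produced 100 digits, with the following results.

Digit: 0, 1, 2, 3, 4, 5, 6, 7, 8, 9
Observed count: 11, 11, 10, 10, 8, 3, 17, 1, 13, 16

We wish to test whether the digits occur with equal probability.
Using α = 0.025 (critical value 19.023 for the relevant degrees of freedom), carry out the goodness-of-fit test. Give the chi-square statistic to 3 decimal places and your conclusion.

Under H₀ each category has probability 1/10, so each expected count is 100/10 = 10.
0: (11 − 10)²/10 = 1/10 = 0.1000
1: (11 − 10)²/10 = 1/10 = 0.1000
2: (10 − 10)²/10 = 0/10 = 0.0000
3: (10 − 10)²/10 = 0/10 = 0.0000
4: (8 − 10)²/10 = 4/10 = 0.4000
5: (3 − 10)²/10 = 49/10 = 4.9000
6: (17 − 10)²/10 = 49/10 = 4.9000
7: (1 − 10)²/10 = 81/10 = 8.1000
8: (13 − 10)²/10 = 9/10 = 0.9000
9: (16 − 10)²/10 = 36/10 = 3.6000
Sum = 23.000
df = 9. Since 23.000 > 19.023, we reject H₀.

23.000; reject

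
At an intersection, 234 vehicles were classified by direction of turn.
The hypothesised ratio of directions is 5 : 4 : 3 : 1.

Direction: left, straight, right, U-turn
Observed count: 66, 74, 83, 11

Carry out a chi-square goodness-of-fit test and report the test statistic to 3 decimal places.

Ratio total = 13. Expected counts: 234×5/13 = 90, 234×4/13 = 72, 234×3/13 = 54, 234×1/13 = 18.
cat           O        E   (O−E)²/E
left         66       90     6.4000
straight     74       72     0.0556
right        83       54    15.5741
U-turn       11       18     2.7222
Sum = 24.752

24.752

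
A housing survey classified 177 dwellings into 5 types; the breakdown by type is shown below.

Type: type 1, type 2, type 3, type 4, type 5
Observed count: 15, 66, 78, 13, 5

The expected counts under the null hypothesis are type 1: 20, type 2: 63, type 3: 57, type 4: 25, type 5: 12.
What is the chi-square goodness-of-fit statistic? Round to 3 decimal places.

type 1: (15 − 20)²/20 = 25/20 = 1.2500
type 2: (66 − 63)²/63 = 9/63 = 0.1429
type 3: (78 − 57)²/57 = 441/57 = 7.7368
type 4: (13 − 25)²/25 = 144/25 = 5.7600
type 5: (5 − 12)²/12 = 49/12 = 4.0833
Sum = 18.973

18.973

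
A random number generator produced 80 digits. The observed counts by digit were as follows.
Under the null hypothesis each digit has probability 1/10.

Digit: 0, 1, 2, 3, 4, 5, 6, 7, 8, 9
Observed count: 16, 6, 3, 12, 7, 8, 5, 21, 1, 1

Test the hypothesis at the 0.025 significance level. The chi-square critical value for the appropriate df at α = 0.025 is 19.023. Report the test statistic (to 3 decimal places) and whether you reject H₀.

48.250; reject

Expected count for each of the 10 categories: 80/10 = 8.
0: (16 − 8)²/8 = 64/8 = 8.0000
1: (6 − 8)²/8 = 4/8 = 0.5000
2: (3 − 8)²/8 = 25/8 = 3.1250
3: (12 − 8)²/8 = 16/8 = 2.0000
4: (7 − 8)²/8 = 1/8 = 0.1250
5: (8 − 8)²/8 = 0/8 = 0.0000
6: (5 − 8)²/8 = 9/8 = 1.1250
7: (21 − 8)²/8 = 169/8 = 21.1250
8: (1 − 8)²/8 = 49/8 = 6.1250
9: (1 − 8)²/8 = 49/8 = 6.1250
Sum = 48.250
df = 9. Since 48.250 > 19.023, we reject H₀.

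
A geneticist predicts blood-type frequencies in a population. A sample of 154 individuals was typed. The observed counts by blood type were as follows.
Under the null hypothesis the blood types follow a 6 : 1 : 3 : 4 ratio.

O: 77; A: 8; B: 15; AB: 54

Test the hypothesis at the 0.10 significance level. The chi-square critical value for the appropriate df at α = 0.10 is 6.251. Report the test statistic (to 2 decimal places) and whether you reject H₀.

Ratio total = 14. Expected counts: 154×6/14 = 66, 154×1/14 = 11, 154×3/14 = 33, 154×4/14 = 44.
cat         O        E   (O−E)²/E
O          77       66      1.833
A           8       11      0.818
B          15       33      9.818
AB         54       44      2.273
Sum = 14.74
df = 3. Since 14.74 > 6.251, we reject H₀.

14.74; reject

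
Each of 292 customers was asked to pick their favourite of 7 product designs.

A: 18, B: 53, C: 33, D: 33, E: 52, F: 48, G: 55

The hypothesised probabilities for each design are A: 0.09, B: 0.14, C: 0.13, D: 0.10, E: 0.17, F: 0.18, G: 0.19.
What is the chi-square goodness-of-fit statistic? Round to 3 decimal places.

7.857

Expected counts E_i = n·p_i: 292×0.09 = 26.28, 292×0.14 = 40.88, 292×0.13 = 37.96, 292×0.10 = 29.2, 292×0.17 = 49.64, 292×0.18 = 52.56, 292×0.19 = 55.48.
cat         O        E   (O−E)²/E
A          18    26.28     2.6088
B          53    40.88     3.5933
C          33    37.96     0.6481
D          33     29.2     0.4945
E          52    49.64     0.1122
F          48    52.56     0.3956
G          55    55.48     0.0042
Sum = 7.857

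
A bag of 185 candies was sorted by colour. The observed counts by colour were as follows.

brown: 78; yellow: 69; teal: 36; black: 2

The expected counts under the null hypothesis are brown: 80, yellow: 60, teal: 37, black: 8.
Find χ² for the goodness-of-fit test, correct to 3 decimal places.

5.927

cat         O        E   (O−E)²/E
brown      78       80     0.0500
yellow     69       60     1.3500
teal       36       37     0.0270
black       2        8     4.5000
Sum = 5.927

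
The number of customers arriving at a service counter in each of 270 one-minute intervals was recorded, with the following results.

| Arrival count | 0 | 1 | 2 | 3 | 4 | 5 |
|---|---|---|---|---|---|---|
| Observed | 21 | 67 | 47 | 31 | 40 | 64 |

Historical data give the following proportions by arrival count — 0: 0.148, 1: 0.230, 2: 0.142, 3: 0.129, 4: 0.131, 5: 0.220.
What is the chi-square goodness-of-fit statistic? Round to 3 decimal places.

Expected counts E_i = n·p_i: 270×0.148 = 39.96, 270×0.230 = 62.1, 270×0.142 = 38.34, 270×0.129 = 34.83, 270×0.131 = 35.37, 270×0.220 = 59.4.
cat         O        E   (O−E)²/E
0          21    39.96     8.9960
1          67     62.1     0.3866
2          47    38.34     1.9561
3          31    34.83     0.4212
4          40    35.37     0.6061
5          64     59.4     0.3562
Sum = 12.722

12.722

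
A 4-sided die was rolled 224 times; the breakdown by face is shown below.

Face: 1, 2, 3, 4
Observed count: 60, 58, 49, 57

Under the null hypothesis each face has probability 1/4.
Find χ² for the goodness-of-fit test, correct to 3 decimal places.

1.250

Under H₀ each category has probability 1/4, so each expected count is 224/4 = 56.
cat         O        E   (O−E)²/E
1          60       56     0.2857
2          58       56     0.0714
3          49       56     0.8750
4          57       56     0.0179
Sum = 1.250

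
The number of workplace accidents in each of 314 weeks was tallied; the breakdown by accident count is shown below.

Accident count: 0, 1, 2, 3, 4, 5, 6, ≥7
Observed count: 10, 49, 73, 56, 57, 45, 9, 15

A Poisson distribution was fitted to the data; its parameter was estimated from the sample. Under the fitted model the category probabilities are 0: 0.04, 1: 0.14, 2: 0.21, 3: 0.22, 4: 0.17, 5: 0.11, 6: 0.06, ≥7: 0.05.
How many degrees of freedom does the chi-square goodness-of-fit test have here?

There are k = 8 categories and 1 parameter estimated from the data, so df = 8 − 1 − 1 = 6.

6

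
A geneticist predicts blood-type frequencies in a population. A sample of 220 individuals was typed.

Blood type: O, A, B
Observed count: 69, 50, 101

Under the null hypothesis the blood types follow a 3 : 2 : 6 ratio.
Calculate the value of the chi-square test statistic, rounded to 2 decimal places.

6.86

Ratio total = 11. Expected counts: 220×3/11 = 60, 220×2/11 = 40, 220×6/11 = 120.
O: (69 − 60)²/60 = 81/60 = 1.350
A: (50 − 40)²/40 = 100/40 = 2.500
B: (101 − 120)²/120 = 361/120 = 3.008
Sum = 6.86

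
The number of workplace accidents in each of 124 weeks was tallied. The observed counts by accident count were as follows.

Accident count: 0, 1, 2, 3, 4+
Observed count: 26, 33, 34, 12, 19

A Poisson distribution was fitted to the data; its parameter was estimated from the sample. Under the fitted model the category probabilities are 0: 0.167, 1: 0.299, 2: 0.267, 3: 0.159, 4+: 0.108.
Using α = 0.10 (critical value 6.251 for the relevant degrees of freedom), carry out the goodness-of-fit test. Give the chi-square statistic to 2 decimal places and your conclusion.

7.19; reject

Expected counts E_i = n·p_i: 124×0.167 = 20.708, 124×0.299 = 37.076, 124×0.267 = 33.108, 124×0.159 = 19.716, 124×0.108 = 13.392.
cat         O        E   (O−E)²/E
0          26   20.708      1.352
1          33   37.076      0.448
2          34   33.108      0.024
3          12   19.716      3.020
4+         19   13.392      2.348
Sum = 7.19
df = 3. Since 7.19 > 6.251, we reject H₀.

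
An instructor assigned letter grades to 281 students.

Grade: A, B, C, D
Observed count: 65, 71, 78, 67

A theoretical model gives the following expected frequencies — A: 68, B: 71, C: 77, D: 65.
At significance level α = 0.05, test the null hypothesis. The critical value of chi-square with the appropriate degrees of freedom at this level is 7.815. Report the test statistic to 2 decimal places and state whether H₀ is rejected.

0.21; do not reject

A: (65 − 68)²/68 = 9/68 = 0.132
B: (71 − 71)²/71 = 0/71 = 0.000
C: (78 − 77)²/77 = 1/77 = 0.013
D: (67 − 65)²/65 = 4/65 = 0.062
Sum = 0.21
df = 3. Since 0.21 < 7.815, we do not reject H₀.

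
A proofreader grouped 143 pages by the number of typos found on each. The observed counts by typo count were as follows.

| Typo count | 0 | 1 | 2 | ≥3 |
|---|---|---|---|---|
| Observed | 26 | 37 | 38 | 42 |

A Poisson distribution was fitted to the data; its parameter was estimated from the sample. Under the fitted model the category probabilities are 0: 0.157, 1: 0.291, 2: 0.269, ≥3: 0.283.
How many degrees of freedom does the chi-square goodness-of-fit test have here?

There are k = 4 categories and 1 parameter estimated from the data, so df = 4 − 1 − 1 = 2.

2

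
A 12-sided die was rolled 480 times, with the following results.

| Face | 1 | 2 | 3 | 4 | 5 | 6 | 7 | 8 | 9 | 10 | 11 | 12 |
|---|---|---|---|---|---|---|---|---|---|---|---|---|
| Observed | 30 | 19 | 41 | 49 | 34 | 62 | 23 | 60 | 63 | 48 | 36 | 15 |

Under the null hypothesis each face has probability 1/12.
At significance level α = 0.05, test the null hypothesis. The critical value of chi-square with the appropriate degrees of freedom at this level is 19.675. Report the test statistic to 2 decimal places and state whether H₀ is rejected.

Expected count for each of the 12 categories: 480/12 = 40.
χ² = (30−40)²/40 + (19−40)²/40 + (41−40)²/40 + (49−40)²/40 + (34−40)²/40 + (62−40)²/40 + (23−40)²/40 + (60−40)²/40 + (63−40)²/40 + (48−40)²/40 + (36−40)²/40 + (15−40)²/40
   = 2.500 + 11.025 + 0.025 + 2.025 + 0.900 + 12.100 + 7.225 + 10.000 + 13.225 + 1.600 + 0.400 + 15.625
Sum = 76.65
df = 11. Since 76.65 > 19.675, we reject H₀.

76.65; reject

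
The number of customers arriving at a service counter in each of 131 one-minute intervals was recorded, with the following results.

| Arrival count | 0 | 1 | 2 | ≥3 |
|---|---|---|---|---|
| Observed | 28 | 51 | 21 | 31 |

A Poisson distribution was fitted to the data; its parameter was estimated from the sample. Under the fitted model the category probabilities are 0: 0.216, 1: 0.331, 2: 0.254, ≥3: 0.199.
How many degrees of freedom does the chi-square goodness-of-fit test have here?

2

There are k = 4 categories and 1 parameter estimated from the data, so df = 4 − 1 − 1 = 2.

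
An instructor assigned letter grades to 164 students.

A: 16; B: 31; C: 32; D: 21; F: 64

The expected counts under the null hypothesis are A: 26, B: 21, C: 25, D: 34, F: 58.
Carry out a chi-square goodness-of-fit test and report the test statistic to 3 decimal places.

16.159

χ² = (16−26)²/26 + (31−21)²/21 + (32−25)²/25 + (21−34)²/34 + (64−58)²/58
   = 3.8462 + 4.7619 + 1.9600 + 4.9706 + 0.6207
Sum = 16.159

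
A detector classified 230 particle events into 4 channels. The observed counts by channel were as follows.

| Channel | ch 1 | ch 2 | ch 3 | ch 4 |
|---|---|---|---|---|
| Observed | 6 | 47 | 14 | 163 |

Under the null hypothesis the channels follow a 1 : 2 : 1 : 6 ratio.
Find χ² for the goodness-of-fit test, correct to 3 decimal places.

Ratio total = 10. Expected counts: 230×1/10 = 23, 230×2/10 = 46, 230×1/10 = 23, 230×6/10 = 138.
χ² = (6−23)²/23 + (47−46)²/46 + (14−23)²/23 + (163−138)²/138
   = 12.5652 + 0.0217 + 3.5217 + 4.5290
Sum = 20.638

20.638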